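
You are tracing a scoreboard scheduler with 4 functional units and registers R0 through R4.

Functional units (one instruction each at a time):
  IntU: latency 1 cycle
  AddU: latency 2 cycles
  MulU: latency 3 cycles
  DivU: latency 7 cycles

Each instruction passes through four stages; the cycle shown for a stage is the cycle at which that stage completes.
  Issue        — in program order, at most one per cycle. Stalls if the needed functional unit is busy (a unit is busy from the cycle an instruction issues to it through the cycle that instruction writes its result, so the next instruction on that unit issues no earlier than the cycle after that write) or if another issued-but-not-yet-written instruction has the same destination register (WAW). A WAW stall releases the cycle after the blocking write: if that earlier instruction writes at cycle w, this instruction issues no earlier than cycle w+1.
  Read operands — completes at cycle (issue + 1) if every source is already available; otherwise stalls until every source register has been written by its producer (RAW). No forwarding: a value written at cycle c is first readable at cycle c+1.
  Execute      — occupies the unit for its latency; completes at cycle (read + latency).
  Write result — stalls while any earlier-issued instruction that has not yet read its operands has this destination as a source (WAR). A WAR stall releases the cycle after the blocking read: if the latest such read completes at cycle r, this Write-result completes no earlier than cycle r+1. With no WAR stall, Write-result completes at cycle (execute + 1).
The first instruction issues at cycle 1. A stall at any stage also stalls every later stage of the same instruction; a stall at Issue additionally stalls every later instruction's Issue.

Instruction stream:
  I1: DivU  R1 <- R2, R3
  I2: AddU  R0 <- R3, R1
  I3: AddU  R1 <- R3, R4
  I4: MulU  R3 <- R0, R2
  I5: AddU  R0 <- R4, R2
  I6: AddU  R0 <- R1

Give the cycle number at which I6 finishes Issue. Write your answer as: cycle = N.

cycle = 25

[I1] 1/2/9/10
[I2] 2/11/13/14  (RAW R1: wait I1 write@10)
[I3] 15/16/18/19  (struct: AddU busy until I2 writes@14)
[I4] 16/17/20/21
[I5] 20/21/23/24  (struct: AddU busy until I3 writes@19)
[I6] 25/26/28/29  (struct: AddU busy until I5 writes@24)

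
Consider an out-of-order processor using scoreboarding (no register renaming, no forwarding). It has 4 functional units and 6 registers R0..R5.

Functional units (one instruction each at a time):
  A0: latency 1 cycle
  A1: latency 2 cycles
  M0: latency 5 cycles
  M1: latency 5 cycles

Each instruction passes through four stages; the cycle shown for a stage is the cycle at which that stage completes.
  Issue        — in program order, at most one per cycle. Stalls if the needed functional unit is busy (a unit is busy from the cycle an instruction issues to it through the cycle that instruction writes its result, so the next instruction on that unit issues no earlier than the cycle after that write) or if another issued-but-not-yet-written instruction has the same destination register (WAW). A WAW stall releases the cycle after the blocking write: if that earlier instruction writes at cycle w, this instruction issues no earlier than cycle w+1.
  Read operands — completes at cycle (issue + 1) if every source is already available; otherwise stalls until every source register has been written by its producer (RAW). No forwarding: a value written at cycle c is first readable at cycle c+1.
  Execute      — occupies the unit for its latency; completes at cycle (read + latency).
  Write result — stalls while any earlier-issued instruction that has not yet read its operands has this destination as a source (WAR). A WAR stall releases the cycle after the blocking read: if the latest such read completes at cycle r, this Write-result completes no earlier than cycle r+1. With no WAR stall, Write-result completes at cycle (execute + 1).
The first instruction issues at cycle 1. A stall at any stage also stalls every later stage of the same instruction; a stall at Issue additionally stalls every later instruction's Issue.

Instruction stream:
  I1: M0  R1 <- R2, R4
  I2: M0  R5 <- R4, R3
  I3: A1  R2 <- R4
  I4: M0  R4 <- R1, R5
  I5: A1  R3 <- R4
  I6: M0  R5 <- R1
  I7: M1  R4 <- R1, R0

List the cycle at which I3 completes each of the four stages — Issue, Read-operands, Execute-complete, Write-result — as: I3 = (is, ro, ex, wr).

I3 = (10, 11, 13, 14)

[I1] 1/2/7/8
[I2] 9/10/15/16  (struct: M0 busy until I1 writes@8)
[I3] 10/11/13/14
[I4] 17/18/23/24  (struct: M0 busy until I2 writes@16)
[I5] 18/25/27/28  (RAW R4: wait I4 write@24)
[I6] 25/26/31/32  (struct: M0 busy until I4 writes@24)
[I7] 26/27/32/33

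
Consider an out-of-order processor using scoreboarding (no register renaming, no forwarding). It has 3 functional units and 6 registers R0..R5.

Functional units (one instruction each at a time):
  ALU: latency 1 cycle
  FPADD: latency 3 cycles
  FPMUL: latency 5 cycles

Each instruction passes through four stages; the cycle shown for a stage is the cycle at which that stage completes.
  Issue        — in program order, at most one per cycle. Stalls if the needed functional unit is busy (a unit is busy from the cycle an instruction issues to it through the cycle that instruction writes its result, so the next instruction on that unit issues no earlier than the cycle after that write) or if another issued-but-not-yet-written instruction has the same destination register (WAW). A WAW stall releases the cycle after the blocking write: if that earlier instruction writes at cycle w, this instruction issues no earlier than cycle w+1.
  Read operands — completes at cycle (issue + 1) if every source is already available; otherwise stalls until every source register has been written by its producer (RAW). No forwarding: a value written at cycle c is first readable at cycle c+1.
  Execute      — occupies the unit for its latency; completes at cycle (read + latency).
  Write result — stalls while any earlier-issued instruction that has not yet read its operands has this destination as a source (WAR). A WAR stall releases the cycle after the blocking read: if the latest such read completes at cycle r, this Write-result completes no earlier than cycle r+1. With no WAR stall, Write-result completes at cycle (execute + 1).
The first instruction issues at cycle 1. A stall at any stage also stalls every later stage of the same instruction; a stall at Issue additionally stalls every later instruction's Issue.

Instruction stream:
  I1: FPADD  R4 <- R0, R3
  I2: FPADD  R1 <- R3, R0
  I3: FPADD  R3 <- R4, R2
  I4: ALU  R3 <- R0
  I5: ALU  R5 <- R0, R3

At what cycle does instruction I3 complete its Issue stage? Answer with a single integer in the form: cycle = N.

cycle = 13

[I1] 1/2/5/6
[I2] 7/8/11/12  (struct: FPADD busy until I1 writes@6)
[I3] 13/14/17/18  (struct: FPADD busy until I2 writes@12)
[I4] 19/20/21/22  (WAW R3: wait I3 write@18)
[I5] 23/24/25/26  (struct: ALU busy until I4 writes@22)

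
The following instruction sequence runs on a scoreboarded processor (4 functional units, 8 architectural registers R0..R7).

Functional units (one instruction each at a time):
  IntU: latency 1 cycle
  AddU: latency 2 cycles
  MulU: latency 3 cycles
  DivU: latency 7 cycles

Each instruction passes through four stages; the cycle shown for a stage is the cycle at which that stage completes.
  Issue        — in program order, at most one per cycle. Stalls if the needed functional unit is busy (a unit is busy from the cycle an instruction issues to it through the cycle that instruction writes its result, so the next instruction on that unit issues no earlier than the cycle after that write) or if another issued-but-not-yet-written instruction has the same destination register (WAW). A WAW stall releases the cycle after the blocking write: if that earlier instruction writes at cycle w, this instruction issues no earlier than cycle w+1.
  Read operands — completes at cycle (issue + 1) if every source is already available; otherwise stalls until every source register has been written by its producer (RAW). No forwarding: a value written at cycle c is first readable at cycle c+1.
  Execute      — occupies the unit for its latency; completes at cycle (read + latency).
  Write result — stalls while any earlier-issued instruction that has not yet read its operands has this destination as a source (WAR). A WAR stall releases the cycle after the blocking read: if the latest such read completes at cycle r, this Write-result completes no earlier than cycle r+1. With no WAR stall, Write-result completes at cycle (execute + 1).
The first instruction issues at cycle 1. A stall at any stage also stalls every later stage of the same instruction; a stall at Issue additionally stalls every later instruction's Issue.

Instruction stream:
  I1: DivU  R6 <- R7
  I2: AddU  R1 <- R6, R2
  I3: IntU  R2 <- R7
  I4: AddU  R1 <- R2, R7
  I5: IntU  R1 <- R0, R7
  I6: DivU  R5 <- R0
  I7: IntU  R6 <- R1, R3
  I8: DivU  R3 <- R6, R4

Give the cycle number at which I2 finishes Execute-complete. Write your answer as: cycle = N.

[I1] 1/2/9/10
[I2] 2/11/13/14  (RAW R6: wait I1 write@10)
[I3] 3/4/5/12  (WAR R2: wait I2 read@11)
[I4] 15/16/18/19  (struct: AddU busy until I2 writes@14)
[I5] 20/21/22/23  (WAW R1: wait I4 write@19)
[I6] 21/22/29/30
[I7] 24/25/26/27  (struct: IntU busy until I5 writes@23)
[I8] 31/32/39/40  (struct: DivU busy until I6 writes@30)

cycle = 13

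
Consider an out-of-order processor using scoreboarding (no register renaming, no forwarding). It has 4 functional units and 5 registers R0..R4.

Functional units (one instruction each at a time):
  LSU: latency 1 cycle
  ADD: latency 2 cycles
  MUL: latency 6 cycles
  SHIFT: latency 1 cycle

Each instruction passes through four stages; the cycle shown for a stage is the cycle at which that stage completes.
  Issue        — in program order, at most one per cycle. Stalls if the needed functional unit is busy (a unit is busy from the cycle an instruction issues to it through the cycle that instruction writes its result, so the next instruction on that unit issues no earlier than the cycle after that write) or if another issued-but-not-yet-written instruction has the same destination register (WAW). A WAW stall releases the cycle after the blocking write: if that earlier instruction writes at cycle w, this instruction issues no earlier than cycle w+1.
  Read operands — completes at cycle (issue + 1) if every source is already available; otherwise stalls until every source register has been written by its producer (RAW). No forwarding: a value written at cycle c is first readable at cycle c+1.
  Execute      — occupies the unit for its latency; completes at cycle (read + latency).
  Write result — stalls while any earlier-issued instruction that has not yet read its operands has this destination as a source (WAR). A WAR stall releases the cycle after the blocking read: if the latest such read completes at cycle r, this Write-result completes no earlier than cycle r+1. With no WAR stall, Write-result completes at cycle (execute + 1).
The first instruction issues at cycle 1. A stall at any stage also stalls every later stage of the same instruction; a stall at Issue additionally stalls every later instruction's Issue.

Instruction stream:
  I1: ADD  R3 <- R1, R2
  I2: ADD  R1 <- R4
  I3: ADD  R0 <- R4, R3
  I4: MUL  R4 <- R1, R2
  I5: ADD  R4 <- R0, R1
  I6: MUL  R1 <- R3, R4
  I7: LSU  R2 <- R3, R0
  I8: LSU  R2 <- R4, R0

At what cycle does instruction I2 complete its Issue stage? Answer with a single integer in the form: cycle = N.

t=1  I1 issues→ADD
t=2  I1 reads
t=4  I1 exec-done
t=5  I1 writes R3
t=6  I2 issues→ADD
t=7  I2 reads
t=9  I2 exec-done
t=10  I2 writes R1
t=11  I3 issues→ADD
t=12  I3 reads, I4 issues→MUL
t=13  I4 reads
t=14  I3 exec-done
t=15  I3 writes R0
t=19  I4 exec-done
t=20  I4 writes R4
t=21  I5 issues→ADD
t=22  I5 reads, I6 issues→MUL
t=23  I7 issues→LSU
t=24  I5 exec-done, I7 reads
t=25  I5 writes R4, I7 exec-done
t=26  I6 reads, I7 writes R2
t=27  I8 issues→LSU
t=28  I8 reads
t=29  I8 exec-done
t=30  I8 writes R2
t=32  I6 exec-done
t=33  I6 writes R1

cycle = 6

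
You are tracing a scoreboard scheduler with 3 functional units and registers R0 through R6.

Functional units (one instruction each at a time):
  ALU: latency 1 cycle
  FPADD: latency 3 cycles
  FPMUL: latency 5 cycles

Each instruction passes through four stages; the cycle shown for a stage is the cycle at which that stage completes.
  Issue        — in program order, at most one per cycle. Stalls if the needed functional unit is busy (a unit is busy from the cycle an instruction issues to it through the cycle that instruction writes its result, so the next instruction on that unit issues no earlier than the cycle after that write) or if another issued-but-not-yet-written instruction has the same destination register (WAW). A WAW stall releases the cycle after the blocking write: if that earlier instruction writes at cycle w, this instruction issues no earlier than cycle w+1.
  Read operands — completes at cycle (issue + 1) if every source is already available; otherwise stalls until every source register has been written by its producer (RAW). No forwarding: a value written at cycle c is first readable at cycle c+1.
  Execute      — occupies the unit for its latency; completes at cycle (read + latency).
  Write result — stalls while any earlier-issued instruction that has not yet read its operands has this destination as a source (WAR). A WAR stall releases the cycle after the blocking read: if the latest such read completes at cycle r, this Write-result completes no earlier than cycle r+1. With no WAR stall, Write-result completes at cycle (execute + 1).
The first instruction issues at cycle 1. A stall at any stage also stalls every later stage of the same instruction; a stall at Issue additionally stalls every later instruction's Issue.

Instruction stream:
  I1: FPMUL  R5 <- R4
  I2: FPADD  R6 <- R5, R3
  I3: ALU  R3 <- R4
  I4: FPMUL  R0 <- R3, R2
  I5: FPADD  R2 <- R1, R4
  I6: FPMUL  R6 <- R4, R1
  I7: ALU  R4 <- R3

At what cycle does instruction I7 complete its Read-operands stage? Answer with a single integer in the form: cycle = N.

cycle = 20

I1 -> (1, 2, 7, 8)
I2 -> (2, 9, 12, 13)  // RAW R5: wait I1 write@8
I3 -> (3, 4, 5, 10)  // WAR R3: wait I2 read@9
I4 -> (9, 11, 16, 17)  // struct: FPMUL busy until I1 writes@8, RAW R3: wait I3 write@10
I5 -> (14, 15, 18, 19)  // struct: FPADD busy until I2 writes@13
I6 -> (18, 19, 24, 25)  // struct: FPMUL busy until I4 writes@17
I7 -> (19, 20, 21, 22)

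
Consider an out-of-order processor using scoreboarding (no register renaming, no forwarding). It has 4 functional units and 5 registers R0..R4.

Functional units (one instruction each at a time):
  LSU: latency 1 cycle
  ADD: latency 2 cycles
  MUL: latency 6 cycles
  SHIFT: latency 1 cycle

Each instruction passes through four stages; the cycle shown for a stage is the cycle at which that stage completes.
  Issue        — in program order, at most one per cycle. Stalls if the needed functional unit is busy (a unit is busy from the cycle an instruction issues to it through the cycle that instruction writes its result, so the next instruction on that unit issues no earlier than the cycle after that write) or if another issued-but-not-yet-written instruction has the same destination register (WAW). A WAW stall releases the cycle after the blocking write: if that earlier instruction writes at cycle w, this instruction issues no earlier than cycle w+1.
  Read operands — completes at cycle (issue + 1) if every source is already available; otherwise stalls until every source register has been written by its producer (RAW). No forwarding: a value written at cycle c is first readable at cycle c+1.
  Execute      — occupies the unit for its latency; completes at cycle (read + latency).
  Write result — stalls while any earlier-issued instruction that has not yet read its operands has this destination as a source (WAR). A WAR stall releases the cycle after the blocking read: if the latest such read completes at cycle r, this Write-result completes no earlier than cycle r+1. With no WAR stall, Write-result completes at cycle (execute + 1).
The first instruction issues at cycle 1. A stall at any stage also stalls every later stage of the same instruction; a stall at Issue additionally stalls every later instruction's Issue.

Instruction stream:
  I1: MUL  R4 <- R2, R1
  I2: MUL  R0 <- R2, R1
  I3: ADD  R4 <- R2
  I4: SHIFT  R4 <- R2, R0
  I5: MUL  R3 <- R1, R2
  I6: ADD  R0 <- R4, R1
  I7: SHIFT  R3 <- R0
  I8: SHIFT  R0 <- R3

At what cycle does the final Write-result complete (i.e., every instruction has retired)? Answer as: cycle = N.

cycle 1: I1 dispatched to MUL
cycle 2: I1 operands ready
cycle 8: I1 complete
cycle 9: R4←I1
cycle 10: I2 dispatched to MUL
cycle 11: I2 operands ready | I3 dispatched to ADD
cycle 12: I3 operands ready
cycle 14: I3 complete
cycle 15: R4←I3
cycle 16: I4 dispatched to SHIFT
cycle 17: I2 complete
cycle 18: R0←I2
cycle 19: I4 operands ready | I5 dispatched to MUL
cycle 20: I4 complete | I5 operands ready | I6 dispatched to ADD
cycle 21: R4←I4
cycle 22: I6 operands ready
cycle 24: I6 complete
cycle 25: R0←I6
cycle 26: I5 complete
cycle 27: R3←I5
cycle 28: I7 dispatched to SHIFT
cycle 29: I7 operands ready
cycle 30: I7 complete
cycle 31: R3←I7
cycle 32: I8 dispatched to SHIFT
cycle 33: I8 operands ready
cycle 34: I8 complete
cycle 35: R0←I8

cycle = 35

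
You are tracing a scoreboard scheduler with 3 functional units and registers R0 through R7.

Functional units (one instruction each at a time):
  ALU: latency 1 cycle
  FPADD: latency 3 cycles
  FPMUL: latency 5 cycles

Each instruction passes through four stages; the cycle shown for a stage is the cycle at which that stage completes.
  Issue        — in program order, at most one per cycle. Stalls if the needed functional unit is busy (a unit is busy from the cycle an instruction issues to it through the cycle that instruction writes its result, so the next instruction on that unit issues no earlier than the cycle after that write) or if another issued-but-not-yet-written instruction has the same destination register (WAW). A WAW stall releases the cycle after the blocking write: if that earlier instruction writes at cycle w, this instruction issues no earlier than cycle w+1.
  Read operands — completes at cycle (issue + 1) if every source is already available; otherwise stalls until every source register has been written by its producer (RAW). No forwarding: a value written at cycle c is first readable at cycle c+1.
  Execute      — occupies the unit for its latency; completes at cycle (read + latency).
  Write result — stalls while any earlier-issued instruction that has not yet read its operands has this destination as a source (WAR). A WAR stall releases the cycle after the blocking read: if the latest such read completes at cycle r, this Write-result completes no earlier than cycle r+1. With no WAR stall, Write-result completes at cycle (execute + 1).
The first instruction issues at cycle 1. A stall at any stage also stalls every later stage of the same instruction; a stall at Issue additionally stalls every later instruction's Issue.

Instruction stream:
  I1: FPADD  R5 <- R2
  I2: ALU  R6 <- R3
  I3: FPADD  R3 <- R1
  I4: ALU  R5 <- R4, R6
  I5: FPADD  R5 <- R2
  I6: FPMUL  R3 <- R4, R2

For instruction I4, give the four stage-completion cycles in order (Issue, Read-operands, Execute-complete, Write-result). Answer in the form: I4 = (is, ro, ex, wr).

I4 = (8, 9, 10, 11)

cycle 1: issue I1 (FPADD)
cycle 2: I1 read-ops, issue I2 (ALU)
cycle 3: I2 read-ops
cycle 4: I2 finished on ALU
cycle 5: I1 finished on FPADD, I2→R6
cycle 6: I1→R5
cycle 7: issue I3 (FPADD)
cycle 8: I3 read-ops, issue I4 (ALU)
cycle 9: I4 read-ops
cycle 10: I4 finished on ALU
cycle 11: I3 finished on FPADD, I4→R5
cycle 12: I3→R3
cycle 13: issue I5 (FPADD)
cycle 14: I5 read-ops, issue I6 (FPMUL)
cycle 15: I6 read-ops
cycle 17: I5 finished on FPADD
cycle 18: I5→R5
cycle 20: I6 finished on FPMUL
cycle 21: I6→R3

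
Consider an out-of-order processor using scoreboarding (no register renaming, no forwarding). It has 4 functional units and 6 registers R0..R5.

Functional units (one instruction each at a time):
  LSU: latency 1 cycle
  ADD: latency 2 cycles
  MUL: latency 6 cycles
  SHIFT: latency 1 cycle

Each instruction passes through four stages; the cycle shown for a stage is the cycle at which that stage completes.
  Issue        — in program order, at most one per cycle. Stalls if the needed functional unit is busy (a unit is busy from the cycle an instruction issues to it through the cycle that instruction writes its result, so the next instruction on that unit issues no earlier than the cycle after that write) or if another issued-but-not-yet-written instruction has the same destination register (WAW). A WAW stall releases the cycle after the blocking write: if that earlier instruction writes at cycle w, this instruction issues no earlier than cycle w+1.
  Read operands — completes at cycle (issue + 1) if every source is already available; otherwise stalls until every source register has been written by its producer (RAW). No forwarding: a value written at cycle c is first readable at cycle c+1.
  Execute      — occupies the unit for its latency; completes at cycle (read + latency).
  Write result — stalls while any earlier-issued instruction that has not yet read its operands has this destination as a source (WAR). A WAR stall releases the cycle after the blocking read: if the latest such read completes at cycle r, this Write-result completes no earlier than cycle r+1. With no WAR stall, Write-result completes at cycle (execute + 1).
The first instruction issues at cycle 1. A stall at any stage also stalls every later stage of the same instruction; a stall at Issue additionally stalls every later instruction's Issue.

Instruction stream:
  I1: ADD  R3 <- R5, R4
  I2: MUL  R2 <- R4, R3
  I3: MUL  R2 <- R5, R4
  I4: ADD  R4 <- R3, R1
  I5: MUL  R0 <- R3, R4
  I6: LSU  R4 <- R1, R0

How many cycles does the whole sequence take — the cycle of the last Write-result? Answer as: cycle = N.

I1  is:1  ro:2  ex:4  wr:5
I2  is:2  ro:6  ex:12  wr:13  — RAW R3: wait I1 write@5
I3  is:14  ro:15  ex:21  wr:22  — struct: MUL busy until I2 writes@13
I4  is:15  ro:16  ex:18  wr:19
I5  is:23  ro:24  ex:30  wr:31  — struct: MUL busy until I3 writes@22
I6  is:24  ro:32  ex:33  wr:34  — RAW R0: wait I5 write@31

cycle = 34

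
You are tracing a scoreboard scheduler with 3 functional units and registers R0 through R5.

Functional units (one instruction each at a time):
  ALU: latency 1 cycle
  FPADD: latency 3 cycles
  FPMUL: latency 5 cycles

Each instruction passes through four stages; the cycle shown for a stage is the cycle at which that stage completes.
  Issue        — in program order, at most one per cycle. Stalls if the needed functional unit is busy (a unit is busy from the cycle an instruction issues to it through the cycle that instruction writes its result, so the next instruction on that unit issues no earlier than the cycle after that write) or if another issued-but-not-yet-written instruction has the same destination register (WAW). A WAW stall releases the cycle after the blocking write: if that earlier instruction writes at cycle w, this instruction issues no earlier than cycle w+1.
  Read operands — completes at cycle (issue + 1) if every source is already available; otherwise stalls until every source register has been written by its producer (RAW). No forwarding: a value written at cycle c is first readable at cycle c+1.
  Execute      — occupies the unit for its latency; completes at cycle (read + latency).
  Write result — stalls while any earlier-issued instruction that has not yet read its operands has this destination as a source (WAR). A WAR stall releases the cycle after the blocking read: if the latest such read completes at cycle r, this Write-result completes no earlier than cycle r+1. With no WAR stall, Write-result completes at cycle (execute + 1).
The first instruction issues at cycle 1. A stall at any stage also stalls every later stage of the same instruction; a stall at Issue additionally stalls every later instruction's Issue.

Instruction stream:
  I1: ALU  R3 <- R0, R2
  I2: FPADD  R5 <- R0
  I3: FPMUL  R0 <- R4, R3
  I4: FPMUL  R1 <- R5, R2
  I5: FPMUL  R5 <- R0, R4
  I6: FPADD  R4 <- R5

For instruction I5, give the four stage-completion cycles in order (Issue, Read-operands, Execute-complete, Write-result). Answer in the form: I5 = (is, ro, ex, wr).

I5 = (20, 21, 26, 27)

I1: IS=1 RO=2 EX=3 WR=4
I2: IS=2 RO=3 EX=6 WR=7
I3: IS=3 RO=5 EX=10 WR=11  [RAW R3: wait I1 write@4]
I4: IS=12 RO=13 EX=18 WR=19  [struct: FPMUL busy until I3 writes@11]
I5: IS=20 RO=21 EX=26 WR=27  [struct: FPMUL busy until I4 writes@19]
I6: IS=21 RO=28 EX=31 WR=32  [RAW R5: wait I5 write@27]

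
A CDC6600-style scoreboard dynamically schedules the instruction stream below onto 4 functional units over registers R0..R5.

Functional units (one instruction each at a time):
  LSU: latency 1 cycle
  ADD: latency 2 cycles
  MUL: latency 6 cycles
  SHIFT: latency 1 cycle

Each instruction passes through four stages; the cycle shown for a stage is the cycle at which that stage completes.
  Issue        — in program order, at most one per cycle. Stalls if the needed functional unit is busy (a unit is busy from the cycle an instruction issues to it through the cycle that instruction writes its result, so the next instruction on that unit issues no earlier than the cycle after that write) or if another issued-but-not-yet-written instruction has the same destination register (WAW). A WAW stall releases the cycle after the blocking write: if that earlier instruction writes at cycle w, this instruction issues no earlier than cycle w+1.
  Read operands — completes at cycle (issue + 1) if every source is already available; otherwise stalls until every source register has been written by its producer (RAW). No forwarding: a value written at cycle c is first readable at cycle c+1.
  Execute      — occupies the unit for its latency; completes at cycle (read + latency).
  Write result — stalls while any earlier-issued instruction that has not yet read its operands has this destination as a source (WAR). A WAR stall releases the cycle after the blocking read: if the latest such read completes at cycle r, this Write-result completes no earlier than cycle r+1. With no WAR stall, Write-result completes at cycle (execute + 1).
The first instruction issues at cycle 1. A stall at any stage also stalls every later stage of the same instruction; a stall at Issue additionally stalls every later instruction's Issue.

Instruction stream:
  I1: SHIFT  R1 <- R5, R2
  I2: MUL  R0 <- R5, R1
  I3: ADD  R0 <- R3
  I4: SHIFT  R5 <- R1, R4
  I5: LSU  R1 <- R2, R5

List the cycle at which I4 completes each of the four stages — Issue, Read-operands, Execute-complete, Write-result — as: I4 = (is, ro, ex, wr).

cycle 1: I1 dispatched to SHIFT
cycle 2: I1 operands ready · I2 dispatched to MUL
cycle 3: I1 complete
cycle 4: R1←I1
cycle 5: I2 operands ready
cycle 11: I2 complete
cycle 12: R0←I2
cycle 13: I3 dispatched to ADD
cycle 14: I3 operands ready · I4 dispatched to SHIFT
cycle 15: I4 operands ready · I5 dispatched to LSU
cycle 16: I3 complete · I4 complete
cycle 17: R0←I3 · R5←I4
cycle 18: I5 operands ready
cycle 19: I5 complete
cycle 20: R1←I5

I4 = (14, 15, 16, 17)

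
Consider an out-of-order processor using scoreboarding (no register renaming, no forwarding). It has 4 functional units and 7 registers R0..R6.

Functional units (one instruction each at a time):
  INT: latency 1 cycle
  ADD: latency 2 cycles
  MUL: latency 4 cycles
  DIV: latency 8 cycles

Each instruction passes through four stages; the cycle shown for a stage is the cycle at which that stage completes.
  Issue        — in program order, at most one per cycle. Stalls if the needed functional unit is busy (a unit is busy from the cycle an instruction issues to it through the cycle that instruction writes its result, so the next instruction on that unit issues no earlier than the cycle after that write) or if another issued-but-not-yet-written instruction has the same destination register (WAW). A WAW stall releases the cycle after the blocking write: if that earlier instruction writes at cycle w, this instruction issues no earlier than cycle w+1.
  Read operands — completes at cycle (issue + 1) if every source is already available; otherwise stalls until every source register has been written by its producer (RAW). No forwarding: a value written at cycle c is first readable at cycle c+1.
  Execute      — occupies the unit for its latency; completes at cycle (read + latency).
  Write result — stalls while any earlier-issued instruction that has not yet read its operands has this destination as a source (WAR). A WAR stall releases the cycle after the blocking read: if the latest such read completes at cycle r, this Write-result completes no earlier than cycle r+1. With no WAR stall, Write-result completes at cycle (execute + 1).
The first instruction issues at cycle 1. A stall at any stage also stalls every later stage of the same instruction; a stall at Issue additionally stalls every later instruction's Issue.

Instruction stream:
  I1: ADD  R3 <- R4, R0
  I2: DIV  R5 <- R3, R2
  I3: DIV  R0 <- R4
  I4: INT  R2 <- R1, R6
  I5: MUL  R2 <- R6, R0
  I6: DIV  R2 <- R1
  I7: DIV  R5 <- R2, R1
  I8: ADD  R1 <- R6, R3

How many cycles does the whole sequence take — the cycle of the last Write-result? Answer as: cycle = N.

cycle = 54

cycle 1: issue I1 (ADD)
cycle 2: I1 read-ops, issue I2 (DIV)
cycle 4: I1 finished on ADD
cycle 5: I1→R3
cycle 6: I2 read-ops
cycle 14: I2 finished on DIV
cycle 15: I2→R5
cycle 16: issue I3 (DIV)
cycle 17: I3 read-ops, issue I4 (INT)
cycle 18: I4 read-ops
cycle 19: I4 finished on INT
cycle 20: I4→R2
cycle 21: issue I5 (MUL)
cycle 25: I3 finished on DIV
cycle 26: I3→R0
cycle 27: I5 read-ops
cycle 31: I5 finished on MUL
cycle 32: I5→R2
cycle 33: issue I6 (DIV)
cycle 34: I6 read-ops
cycle 42: I6 finished on DIV
cycle 43: I6→R2
cycle 44: issue I7 (DIV)
cycle 45: I7 read-ops, issue I8 (ADD)
cycle 46: I8 read-ops
cycle 48: I8 finished on ADD
cycle 49: I8→R1
cycle 53: I7 finished on DIV
cycle 54: I7→R5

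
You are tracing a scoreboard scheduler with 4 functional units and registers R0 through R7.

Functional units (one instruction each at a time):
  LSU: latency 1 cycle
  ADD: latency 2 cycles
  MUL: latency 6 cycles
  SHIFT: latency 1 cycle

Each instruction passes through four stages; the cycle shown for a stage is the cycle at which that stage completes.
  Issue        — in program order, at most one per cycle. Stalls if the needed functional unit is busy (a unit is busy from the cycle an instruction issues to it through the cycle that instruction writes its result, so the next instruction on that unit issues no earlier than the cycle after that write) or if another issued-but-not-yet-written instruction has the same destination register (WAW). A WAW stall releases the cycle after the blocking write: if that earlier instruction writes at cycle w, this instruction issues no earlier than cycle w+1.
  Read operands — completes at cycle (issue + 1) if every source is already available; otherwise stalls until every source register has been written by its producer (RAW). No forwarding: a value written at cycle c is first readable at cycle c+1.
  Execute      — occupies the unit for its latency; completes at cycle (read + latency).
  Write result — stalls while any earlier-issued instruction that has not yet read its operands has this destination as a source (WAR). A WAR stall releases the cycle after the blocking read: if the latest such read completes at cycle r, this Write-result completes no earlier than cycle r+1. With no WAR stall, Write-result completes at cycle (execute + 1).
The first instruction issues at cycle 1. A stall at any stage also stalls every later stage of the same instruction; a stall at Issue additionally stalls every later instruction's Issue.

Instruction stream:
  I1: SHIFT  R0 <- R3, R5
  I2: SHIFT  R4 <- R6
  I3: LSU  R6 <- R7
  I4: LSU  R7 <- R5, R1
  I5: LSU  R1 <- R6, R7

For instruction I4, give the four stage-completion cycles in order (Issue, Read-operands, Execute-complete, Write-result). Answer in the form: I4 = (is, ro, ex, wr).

I4 = (10, 11, 12, 13)

I1 -> (1, 2, 3, 4)
I2 -> (5, 6, 7, 8)  // struct: SHIFT busy until I1 writes@4
I3 -> (6, 7, 8, 9)
I4 -> (10, 11, 12, 13)  // struct: LSU busy until I3 writes@9
I5 -> (14, 15, 16, 17)  // struct: LSU busy until I4 writes@13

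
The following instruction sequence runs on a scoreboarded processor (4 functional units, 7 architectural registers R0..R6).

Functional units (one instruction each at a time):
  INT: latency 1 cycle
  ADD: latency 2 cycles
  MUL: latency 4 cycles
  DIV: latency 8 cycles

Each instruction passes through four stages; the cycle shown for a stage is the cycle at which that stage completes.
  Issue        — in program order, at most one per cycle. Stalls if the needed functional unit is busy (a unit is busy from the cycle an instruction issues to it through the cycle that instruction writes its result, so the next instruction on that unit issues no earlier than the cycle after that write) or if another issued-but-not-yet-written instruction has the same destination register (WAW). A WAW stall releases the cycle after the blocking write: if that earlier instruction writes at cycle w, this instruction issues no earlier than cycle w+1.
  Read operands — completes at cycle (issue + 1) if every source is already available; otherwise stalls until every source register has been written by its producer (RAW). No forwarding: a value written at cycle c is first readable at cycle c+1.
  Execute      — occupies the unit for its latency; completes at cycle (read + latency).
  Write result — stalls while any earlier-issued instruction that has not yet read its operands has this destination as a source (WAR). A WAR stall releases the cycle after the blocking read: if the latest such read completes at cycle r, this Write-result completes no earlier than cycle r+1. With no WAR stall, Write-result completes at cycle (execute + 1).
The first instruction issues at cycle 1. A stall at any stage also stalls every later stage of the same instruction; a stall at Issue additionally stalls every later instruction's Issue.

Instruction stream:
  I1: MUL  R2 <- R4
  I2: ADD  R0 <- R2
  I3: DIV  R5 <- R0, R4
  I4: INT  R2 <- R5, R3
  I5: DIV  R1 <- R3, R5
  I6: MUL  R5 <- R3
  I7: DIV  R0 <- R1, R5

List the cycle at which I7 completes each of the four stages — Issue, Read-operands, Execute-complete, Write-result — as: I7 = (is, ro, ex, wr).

I1: IS=1 RO=2 EX=6 WR=7
I2: IS=2 RO=8 EX=10 WR=11  [RAW R2: wait I1 write@7]
I3: IS=3 RO=12 EX=20 WR=21  [RAW R0: wait I2 write@11]
I4: IS=8 RO=22 EX=23 WR=24  [WAW R2: wait I1 write@7; RAW R5: wait I3 write@21]
I5: IS=22 RO=23 EX=31 WR=32  [struct: DIV busy until I3 writes@21]
I6: IS=23 RO=24 EX=28 WR=29
I7: IS=33 RO=34 EX=42 WR=43  [struct: DIV busy until I5 writes@32]

I7 = (33, 34, 42, 43)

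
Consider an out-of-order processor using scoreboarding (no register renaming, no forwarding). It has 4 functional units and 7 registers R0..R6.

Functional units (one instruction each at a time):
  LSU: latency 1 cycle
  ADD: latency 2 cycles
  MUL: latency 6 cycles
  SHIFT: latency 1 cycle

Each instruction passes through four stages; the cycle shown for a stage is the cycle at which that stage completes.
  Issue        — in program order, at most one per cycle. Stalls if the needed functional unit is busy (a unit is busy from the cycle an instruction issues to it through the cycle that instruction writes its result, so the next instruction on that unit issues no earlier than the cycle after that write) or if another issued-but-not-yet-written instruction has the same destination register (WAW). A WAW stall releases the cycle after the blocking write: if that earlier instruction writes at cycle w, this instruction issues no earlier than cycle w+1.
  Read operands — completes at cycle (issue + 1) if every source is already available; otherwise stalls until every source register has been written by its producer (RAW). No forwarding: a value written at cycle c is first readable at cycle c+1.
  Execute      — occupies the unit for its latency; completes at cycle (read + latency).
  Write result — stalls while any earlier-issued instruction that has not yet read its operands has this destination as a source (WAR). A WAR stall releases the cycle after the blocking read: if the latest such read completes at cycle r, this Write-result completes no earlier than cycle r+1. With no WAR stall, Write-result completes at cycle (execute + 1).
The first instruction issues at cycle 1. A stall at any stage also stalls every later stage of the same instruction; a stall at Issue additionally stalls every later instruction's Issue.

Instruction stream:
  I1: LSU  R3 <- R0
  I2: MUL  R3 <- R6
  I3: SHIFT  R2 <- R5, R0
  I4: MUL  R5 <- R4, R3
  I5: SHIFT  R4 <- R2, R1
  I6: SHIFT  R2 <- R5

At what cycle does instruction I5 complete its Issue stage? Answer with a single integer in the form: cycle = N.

cycle = 15

[1] issue I1 (LSU)
[2] I1 read-ops
[3] I1 finished on LSU
[4] I1→R3
[5] issue I2 (MUL)
[6] I2 read-ops · issue I3 (SHIFT)
[7] I3 read-ops
[8] I3 finished on SHIFT
[9] I3→R2
[12] I2 finished on MUL
[13] I2→R3
[14] issue I4 (MUL)
[15] I4 read-ops · issue I5 (SHIFT)
[16] I5 read-ops
[17] I5 finished on SHIFT
[18] I5→R4
[19] issue I6 (SHIFT)
[21] I4 finished on MUL
[22] I4→R5
[23] I6 read-ops
[24] I6 finished on SHIFT
[25] I6→R2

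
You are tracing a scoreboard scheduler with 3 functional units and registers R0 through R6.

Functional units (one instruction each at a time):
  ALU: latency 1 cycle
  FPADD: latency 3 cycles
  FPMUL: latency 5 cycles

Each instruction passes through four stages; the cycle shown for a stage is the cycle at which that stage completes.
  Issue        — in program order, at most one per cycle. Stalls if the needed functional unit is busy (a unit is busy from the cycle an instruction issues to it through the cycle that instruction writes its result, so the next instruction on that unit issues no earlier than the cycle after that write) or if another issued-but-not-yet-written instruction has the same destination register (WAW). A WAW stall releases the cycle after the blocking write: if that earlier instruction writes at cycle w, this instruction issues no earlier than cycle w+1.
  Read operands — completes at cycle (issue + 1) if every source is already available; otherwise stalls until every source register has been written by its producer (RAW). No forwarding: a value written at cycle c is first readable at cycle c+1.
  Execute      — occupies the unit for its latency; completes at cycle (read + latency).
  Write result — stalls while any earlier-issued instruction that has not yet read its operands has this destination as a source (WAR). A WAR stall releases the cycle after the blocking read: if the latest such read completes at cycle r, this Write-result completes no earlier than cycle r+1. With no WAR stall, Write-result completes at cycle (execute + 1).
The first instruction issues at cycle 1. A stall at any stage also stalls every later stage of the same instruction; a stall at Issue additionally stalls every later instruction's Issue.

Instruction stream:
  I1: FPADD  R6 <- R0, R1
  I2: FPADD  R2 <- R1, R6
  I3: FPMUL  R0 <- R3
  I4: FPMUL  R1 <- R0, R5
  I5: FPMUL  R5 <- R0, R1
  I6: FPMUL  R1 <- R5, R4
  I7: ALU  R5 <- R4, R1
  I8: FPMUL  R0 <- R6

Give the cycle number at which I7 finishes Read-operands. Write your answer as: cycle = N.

[I1] 1/2/5/6
[I2] 7/8/11/12  (struct: FPADD busy until I1 writes@6)
[I3] 8/9/14/15
[I4] 16/17/22/23  (struct: FPMUL busy until I3 writes@15)
[I5] 24/25/30/31  (struct: FPMUL busy until I4 writes@23)
[I6] 32/33/38/39  (struct: FPMUL busy until I5 writes@31)
[I7] 33/40/41/42  (RAW R1: wait I6 write@39)
[I8] 40/41/46/47  (struct: FPMUL busy until I6 writes@39)

cycle = 40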